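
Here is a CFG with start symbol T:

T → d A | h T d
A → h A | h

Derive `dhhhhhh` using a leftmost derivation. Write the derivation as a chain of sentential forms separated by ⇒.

T⇒dA⇒dhA⇒dhhA⇒dhhhA⇒dhhhhA⇒dhhhhhA⇒dhhhhhh

T ⇒ dA   [T → d A]
dA ⇒ dhA   [A → h A]
dhA ⇒ dhhA   [A → h A]
dhhA ⇒ dhhhA   [A → h A]
dhhhA ⇒ dhhhhA   [A → h A]
dhhhhA ⇒ dhhhhhA   [A → h A]
dhhhhhA ⇒ dhhhhhh   [A → h]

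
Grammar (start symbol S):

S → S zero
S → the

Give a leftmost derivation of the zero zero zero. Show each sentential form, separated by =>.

S => S zero => S zero zero => S zero zero zero => the zero zero zero

S => S zero   [S → S zero]
S zero => S zero zero   [S → S zero]
S zero zero => S zero zero zero   [S → S zero]
S zero zero zero => the zero zero zero   [S → the]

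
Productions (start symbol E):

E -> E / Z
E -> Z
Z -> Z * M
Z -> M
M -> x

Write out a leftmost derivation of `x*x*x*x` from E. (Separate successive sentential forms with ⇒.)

E ⇒ Z   [E -> Z]
Z ⇒ Z*M   [Z -> Z * M]
Z*M ⇒ Z*M*M   [Z -> Z * M]
Z*M*M ⇒ Z*M*M*M   [Z -> Z * M]
Z*M*M*M ⇒ M*M*M*M   [Z -> M]
M*M*M*M ⇒ x*M*M*M   [M -> x]
x*M*M*M ⇒ x*x*M*M   [M -> x]
x*x*M*M ⇒ x*x*x*M   [M -> x]
x*x*x*M ⇒ x*x*x*x   [M -> x]

E ⇒ Z ⇒ Z*M ⇒ Z*M*M ⇒ Z*M*M*M ⇒ M*M*M*M ⇒ x*M*M*M ⇒ x*x*M*M ⇒ x*x*x*M ⇒ x*x*x*x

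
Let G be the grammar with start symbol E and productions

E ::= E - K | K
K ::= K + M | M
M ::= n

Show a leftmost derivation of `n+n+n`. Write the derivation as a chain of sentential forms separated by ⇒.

E ⇒ K   [E ::= K]
K ⇒ K+M   [K ::= K + M]
K+M ⇒ K+M+M   [K ::= K + M]
K+M+M ⇒ M+M+M   [K ::= M]
M+M+M ⇒ n+M+M   [M ::= n]
n+M+M ⇒ n+n+M   [M ::= n]
n+n+M ⇒ n+n+n   [M ::= n]

E ⇒ K ⇒ K+M ⇒ K+M+M ⇒ M+M+M ⇒ n+M+M ⇒ n+n+M ⇒ n+n+n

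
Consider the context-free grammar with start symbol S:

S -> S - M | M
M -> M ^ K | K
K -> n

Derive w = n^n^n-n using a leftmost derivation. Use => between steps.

S=>S-M=>M-M=>M^K-M=>M^K^K-M=>K^K^K-M=>n^K^K-M=>n^n^K-M=>n^n^n-M=>n^n^n-K=>n^n^n-n

S => S-M   [S -> S - M]
S-M => M-M   [S -> M]
M-M => M^K-M   [M -> M ^ K]
M^K-M => M^K^K-M   [M -> M ^ K]
M^K^K-M => K^K^K-M   [M -> K]
K^K^K-M => n^K^K-M   [K -> n]
n^K^K-M => n^n^K-M   [K -> n]
n^n^K-M => n^n^n-M   [K -> n]
n^n^n-M => n^n^n-K   [M -> K]
n^n^n-K => n^n^n-n   [K -> n]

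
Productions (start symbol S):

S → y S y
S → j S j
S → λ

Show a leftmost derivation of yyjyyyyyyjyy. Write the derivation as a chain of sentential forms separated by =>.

S => ySy   [S → y S y]
ySy => yySyy   [S → y S y]
yySyy => yyjSjyy   [S → j S j]
yyjSjyy => yyjySyjyy   [S → y S y]
yyjySyjyy => yyjyySyyjyy   [S → y S y]
yyjyySyyjyy => yyjyyySyyyjyy   [S → y S y]
yyjyyySyyyjyy => yyjyyyyyyjyy   [S → λ]

S => ySy => yySyy => yyjSjyy => yyjySyjyy => yyjyySyyjyy => yyjyyySyyyjyy => yyjyyyyyyjyy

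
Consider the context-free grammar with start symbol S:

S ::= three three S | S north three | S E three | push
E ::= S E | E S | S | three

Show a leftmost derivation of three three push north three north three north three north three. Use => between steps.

S => S north three   [S ::= S north three]
S north three => S north three north three   [S ::= S north three]
S north three north three => S north three north three north three   [S ::= S north three]
S north three north three north three => S north three north three north three north three   [S ::= S north three]
S north three north three north three north three => three three S north three north three north three north three   [S ::= three three S]
three three S north three north three north three north three => three three push north three north three north three north three   [S ::= push]

S => S north three => S north three north three => S north three north three north three => S north three north three north three north three => three three S north three north three north three north three => three three push north three north three north three north three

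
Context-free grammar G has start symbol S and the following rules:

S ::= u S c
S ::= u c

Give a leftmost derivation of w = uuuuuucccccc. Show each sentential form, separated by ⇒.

S ⇒ uSc   [S ::= u S c]
uSc ⇒ uuScc   [S ::= u S c]
uuScc ⇒ uuuSccc   [S ::= u S c]
uuuSccc ⇒ uuuuScccc   [S ::= u S c]
uuuuScccc ⇒ uuuuuSccccc   [S ::= u S c]
uuuuuSccccc ⇒ uuuuuucccccc   [S ::= u c]

S⇒uSc⇒uuScc⇒uuuSccc⇒uuuuScccc⇒uuuuuSccccc⇒uuuuuucccccc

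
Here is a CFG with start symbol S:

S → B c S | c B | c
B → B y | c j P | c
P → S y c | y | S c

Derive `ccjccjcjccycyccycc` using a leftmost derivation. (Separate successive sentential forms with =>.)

S => cB   [S → c B]
cB => ccjP   [B → c j P]
ccjP => ccjSc   [P → S c]
ccjSc => ccjcBc   [S → c B]
ccjcBc => ccjccjPc   [B → c j P]
ccjccjPc => ccjccjSycc   [P → S y c]
ccjccjSycc => ccjccjBcSycc   [S → B c S]
ccjccjBcSycc => ccjccjBycSycc   [B → B y]
ccjccjBycSycc => ccjccjcjPycSycc   [B → c j P]
ccjccjcjPycSycc => ccjccjcjSycycSycc   [P → S y c]
ccjccjcjSycycSycc => ccjccjcjcBycycSycc   [S → c B]
ccjccjcjcBycycSycc => ccjccjcjccycycSycc   [B → c]
ccjccjcjccycycSycc => ccjccjcjccycyccycc   [S → c]

S => cB => ccjP => ccjSc => ccjcBc => ccjccjPc => ccjccjSycc => ccjccjBcSycc => ccjccjBycSycc => ccjccjcjPycSycc => ccjccjcjSycycSycc => ccjccjcjcBycycSycc => ccjccjcjccycycSycc => ccjccjcjccycyccycc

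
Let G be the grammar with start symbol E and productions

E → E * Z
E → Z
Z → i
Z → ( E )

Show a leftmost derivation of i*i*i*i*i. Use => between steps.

E => E*Z   [E → E * Z]
E*Z => E*Z*Z   [E → E * Z]
E*Z*Z => E*Z*Z*Z   [E → E * Z]
E*Z*Z*Z => E*Z*Z*Z*Z   [E → E * Z]
E*Z*Z*Z*Z => Z*Z*Z*Z*Z   [E → Z]
Z*Z*Z*Z*Z => i*Z*Z*Z*Z   [Z → i]
i*Z*Z*Z*Z => i*i*Z*Z*Z   [Z → i]
i*i*Z*Z*Z => i*i*i*Z*Z   [Z → i]
i*i*i*Z*Z => i*i*i*i*Z   [Z → i]
i*i*i*i*Z => i*i*i*i*i   [Z → i]

E=>E*Z=>E*Z*Z=>E*Z*Z*Z=>E*Z*Z*Z*Z=>Z*Z*Z*Z*Z=>i*Z*Z*Z*Z=>i*i*Z*Z*Z=>i*i*i*Z*Z=>i*i*i*i*Z=>i*i*i*i*i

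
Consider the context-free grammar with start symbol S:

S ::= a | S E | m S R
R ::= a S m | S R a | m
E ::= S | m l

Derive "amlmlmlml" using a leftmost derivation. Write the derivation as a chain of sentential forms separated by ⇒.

S ⇒ SE ⇒ SEE ⇒ SEEE ⇒ SEEEE ⇒ aEEEE ⇒ amlEEE ⇒ amlmlEE ⇒ amlmlmlE ⇒ amlmlmlml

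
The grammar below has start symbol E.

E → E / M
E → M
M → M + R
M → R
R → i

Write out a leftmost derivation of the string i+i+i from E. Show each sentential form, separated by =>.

E => M => M+R => M+R+R => R+R+R => i+R+R => i+i+R => i+i+i

E => M   [E → M]
M => M+R   [M → M + R]
M+R => M+R+R   [M → M + R]
M+R+R => R+R+R   [M → R]
R+R+R => i+R+R   [R → i]
i+R+R => i+i+R   [R → i]
i+i+R => i+i+i   [R → i]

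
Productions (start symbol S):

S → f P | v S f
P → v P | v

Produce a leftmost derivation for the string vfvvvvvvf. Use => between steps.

S => vSf => vfPf => vfvPf => vfvvPf => vfvvvPf => vfvvvvPf => vfvvvvvPf => vfvvvvvvf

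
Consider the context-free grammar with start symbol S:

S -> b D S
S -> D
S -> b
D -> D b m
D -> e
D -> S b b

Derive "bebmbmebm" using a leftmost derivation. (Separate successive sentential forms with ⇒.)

S ⇒ bDS   [S -> b D S]
bDS ⇒ bDbmS   [D -> D b m]
bDbmS ⇒ bDbmbmS   [D -> D b m]
bDbmbmS ⇒ bebmbmS   [D -> e]
bebmbmS ⇒ bebmbmD   [S -> D]
bebmbmD ⇒ bebmbmDbm   [D -> D b m]
bebmbmDbm ⇒ bebmbmebm   [D -> e]

S ⇒ bDS ⇒ bDbmS ⇒ bDbmbmS ⇒ bebmbmS ⇒ bebmbmD ⇒ bebmbmDbm ⇒ bebmbmebm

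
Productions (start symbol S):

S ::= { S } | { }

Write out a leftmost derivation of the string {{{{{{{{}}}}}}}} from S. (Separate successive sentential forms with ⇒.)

S ⇒ {S}   [S ::= { S }]
{S} ⇒ {{S}}   [S ::= { S }]
{{S}} ⇒ {{{S}}}   [S ::= { S }]
{{{S}}} ⇒ {{{{S}}}}   [S ::= { S }]
{{{{S}}}} ⇒ {{{{{S}}}}}   [S ::= { S }]
{{{{{S}}}}} ⇒ {{{{{{S}}}}}}   [S ::= { S }]
{{{{{{S}}}}}} ⇒ {{{{{{{S}}}}}}}   [S ::= { S }]
{{{{{{{S}}}}}}} ⇒ {{{{{{{{}}}}}}}}   [S ::= { }]

S⇒{S}⇒{{S}}⇒{{{S}}}⇒{{{{S}}}}⇒{{{{{S}}}}}⇒{{{{{{S}}}}}}⇒{{{{{{{S}}}}}}}⇒{{{{{{{{}}}}}}}}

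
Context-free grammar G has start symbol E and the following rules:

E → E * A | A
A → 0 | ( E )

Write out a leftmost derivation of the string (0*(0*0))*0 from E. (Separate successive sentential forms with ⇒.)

E ⇒ E*A   [E → E * A]
E*A ⇒ A*A   [E → A]
A*A ⇒ (E)*A   [A → ( E )]
(E)*A ⇒ (E*A)*A   [E → E * A]
(E*A)*A ⇒ (A*A)*A   [E → A]
(A*A)*A ⇒ (0*A)*A   [A → 0]
(0*A)*A ⇒ (0*(E))*A   [A → ( E )]
(0*(E))*A ⇒ (0*(E*A))*A   [E → E * A]
(0*(E*A))*A ⇒ (0*(A*A))*A   [E → A]
(0*(A*A))*A ⇒ (0*(0*A))*A   [A → 0]
(0*(0*A))*A ⇒ (0*(0*0))*A   [A → 0]
(0*(0*0))*A ⇒ (0*(0*0))*0   [A → 0]

E ⇒ E*A ⇒ A*A ⇒ (E)*A ⇒ (E*A)*A ⇒ (A*A)*A ⇒ (0*A)*A ⇒ (0*(E))*A ⇒ (0*(E*A))*A ⇒ (0*(A*A))*A ⇒ (0*(0*A))*A ⇒ (0*(0*0))*A ⇒ (0*(0*0))*0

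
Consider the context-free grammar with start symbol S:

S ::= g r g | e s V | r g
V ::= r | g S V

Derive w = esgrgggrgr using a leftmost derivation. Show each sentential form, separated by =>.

S => esV => esgSV => esgrgV => esgrggSV => esgrgggrgV => esgrgggrgr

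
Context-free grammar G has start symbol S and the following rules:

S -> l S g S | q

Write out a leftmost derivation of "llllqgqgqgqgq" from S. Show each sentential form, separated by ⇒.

S⇒lSgS⇒llSgSgS⇒lllSgSgSgS⇒llllSgSgSgSgS⇒llllqgSgSgSgS⇒llllqgqgSgSgS⇒llllqgqgqgSgS⇒llllqgqgqgqgS⇒llllqgqgqgqgq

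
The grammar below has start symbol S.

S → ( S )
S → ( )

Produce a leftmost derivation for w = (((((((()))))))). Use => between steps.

S => (S) => ((S)) => (((S))) => ((((S)))) => (((((S))))) => ((((((S)))))) => (((((((S))))))) => (((((((())))))))

S => (S)   [S → ( S )]
(S) => ((S))   [S → ( S )]
((S)) => (((S)))   [S → ( S )]
(((S))) => ((((S))))   [S → ( S )]
((((S)))) => (((((S)))))   [S → ( S )]
(((((S))))) => ((((((S))))))   [S → ( S )]
((((((S)))))) => (((((((S)))))))   [S → ( S )]
(((((((S))))))) => (((((((())))))))   [S → ( )]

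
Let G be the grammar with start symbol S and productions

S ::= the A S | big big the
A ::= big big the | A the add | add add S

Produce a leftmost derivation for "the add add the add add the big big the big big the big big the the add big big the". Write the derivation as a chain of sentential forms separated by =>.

S => the A S   [S ::= the A S]
the A S => the A the add S   [A ::= A the add]
the A the add S => the add add S the add S   [A ::= add add S]
the add add S the add S => the add add the A S the add S   [S ::= the A S]
the add add the A S the add S => the add add the add add S S the add S   [A ::= add add S]
the add add the add add S S the add S => the add add the add add the A S S the add S   [S ::= the A S]
the add add the add add the A S S the add S => the add add the add add the big big the S S the add S   [A ::= big big the]
the add add the add add the big big the S S the add S => the add add the add add the big big the big big the S the add S   [S ::= big big the]
the add add the add add the big big the big big the S the add S => the add add the add add the big big the big big the big big the the add S   [S ::= big big the]
the add add the add add the big big the big big the big big the the add S => the add add the add add the big big the big big the big big the the add big big the   [S ::= big big the]

S => the A S => the A the add S => the add add S the add S => the add add the A S the add S => the add add the add add S S the add S => the add add the add add the A S S the add S => the add add the add add the big big the S S the add S => the add add the add add the big big the big big the S the add S => the add add the add add the big big the big big the big big the the add S => the add add the add add the big big the big big the big big the the add big big the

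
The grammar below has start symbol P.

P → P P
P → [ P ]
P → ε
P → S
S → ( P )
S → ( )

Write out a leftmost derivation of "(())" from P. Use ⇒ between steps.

P⇒PP⇒PPP⇒PPPP⇒SPPP⇒(P)PPP⇒(S)PPP⇒(())PPP⇒(())PP⇒(())P⇒(())

P ⇒ PP   [P → P P]
PP ⇒ PPP   [P → P P]
PPP ⇒ PPPP   [P → P P]
PPPP ⇒ SPPP   [P → S]
SPPP ⇒ (P)PPP   [S → ( P )]
(P)PPP ⇒ (S)PPP   [P → S]
(S)PPP ⇒ (())PPP   [S → ( )]
(())PPP ⇒ (())PP   [P → ε]
(())PP ⇒ (())P   [P → ε]
(())P ⇒ (())   [P → ε]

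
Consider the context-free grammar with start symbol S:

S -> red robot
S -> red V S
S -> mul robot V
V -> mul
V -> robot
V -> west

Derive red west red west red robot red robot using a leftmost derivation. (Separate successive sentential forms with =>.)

S => red V S => red west S => red west red V S => red west red west S => red west red west red V S => red west red west red robot S => red west red west red robot red robot

S => red V S   [S -> red V S]
red V S => red west S   [V -> west]
red west S => red west red V S   [S -> red V S]
red west red V S => red west red west S   [V -> west]
red west red west S => red west red west red V S   [S -> red V S]
red west red west red V S => red west red west red robot S   [V -> robot]
red west red west red robot S => red west red west red robot red robot   [S -> red robot]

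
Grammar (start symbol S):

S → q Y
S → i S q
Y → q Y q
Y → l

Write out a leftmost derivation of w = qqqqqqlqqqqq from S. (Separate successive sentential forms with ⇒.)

S ⇒ qY ⇒ qqYq ⇒ qqqYqq ⇒ qqqqYqqq ⇒ qqqqqYqqqq ⇒ qqqqqqYqqqqq ⇒ qqqqqqlqqqqq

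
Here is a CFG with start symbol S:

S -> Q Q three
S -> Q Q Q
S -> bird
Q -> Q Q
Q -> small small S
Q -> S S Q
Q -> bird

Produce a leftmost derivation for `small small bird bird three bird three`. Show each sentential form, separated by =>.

S => Q Q three => small small S Q three => small small Q Q three Q three => small small bird Q three Q three => small small bird bird three Q three => small small bird bird three bird three

S => Q Q three   [S -> Q Q three]
Q Q three => small small S Q three   [Q -> small small S]
small small S Q three => small small Q Q three Q three   [S -> Q Q three]
small small Q Q three Q three => small small bird Q three Q three   [Q -> bird]
small small bird Q three Q three => small small bird bird three Q three   [Q -> bird]
small small bird bird three Q three => small small bird bird three bird three   [Q -> bird]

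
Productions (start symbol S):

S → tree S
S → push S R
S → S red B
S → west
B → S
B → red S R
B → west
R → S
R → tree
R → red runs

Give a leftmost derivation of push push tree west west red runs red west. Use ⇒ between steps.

S ⇒ S red B   [S → S red B]
S red B ⇒ push S R red B   [S → push S R]
push S R red B ⇒ push push S R R red B   [S → push S R]
push push S R R red B ⇒ push push tree S R R red B   [S → tree S]
push push tree S R R red B ⇒ push push tree west R R red B   [S → west]
push push tree west R R red B ⇒ push push tree west S R red B   [R → S]
push push tree west S R red B ⇒ push push tree west west R red B   [S → west]
push push tree west west R red B ⇒ push push tree west west red runs red B   [R → red runs]
push push tree west west red runs red B ⇒ push push tree west west red runs red west   [B → west]

S ⇒ S red B ⇒ push S R red B ⇒ push push S R R red B ⇒ push push tree S R R red B ⇒ push push tree west R R red B ⇒ push push tree west S R red B ⇒ push push tree west west R red B ⇒ push push tree west west red runs red B ⇒ push push tree west west red runs red west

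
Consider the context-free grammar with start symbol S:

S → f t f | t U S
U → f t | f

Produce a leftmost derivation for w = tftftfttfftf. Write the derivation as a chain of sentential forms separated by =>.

S => tUS => tfS => tftUS => tftfS => tftftUS => tftftftS => tftftfttUS => tftftfttfS => tftftfttfftf

S => tUS   [S → t U S]
tUS => tfS   [U → f]
tfS => tftUS   [S → t U S]
tftUS => tftfS   [U → f]
tftfS => tftftUS   [S → t U S]
tftftUS => tftftftS   [U → f t]
tftftftS => tftftfttUS   [S → t U S]
tftftfttUS => tftftfttfS   [U → f]
tftftfttfS => tftftfttfftf   [S → f t f]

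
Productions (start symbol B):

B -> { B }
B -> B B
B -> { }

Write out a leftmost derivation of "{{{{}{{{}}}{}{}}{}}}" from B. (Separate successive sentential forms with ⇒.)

B ⇒ {B}   [B -> { B }]
{B} ⇒ {{B}}   [B -> { B }]
{{B}} ⇒ {{BB}}   [B -> B B]
{{BB}} ⇒ {{{B}B}}   [B -> { B }]
{{{B}B}} ⇒ {{{BB}B}}   [B -> B B]
{{{BB}B}} ⇒ {{{BBB}B}}   [B -> B B]
{{{BBB}B}} ⇒ {{{{}BB}B}}   [B -> { }]
{{{{}BB}B}} ⇒ {{{{}{B}B}B}}   [B -> { B }]
{{{{}{B}B}B}} ⇒ {{{{}{{B}}B}B}}   [B -> { B }]
{{{{}{{B}}B}B}} ⇒ {{{{}{{{}}}B}B}}   [B -> { }]
{{{{}{{{}}}B}B}} ⇒ {{{{}{{{}}}BB}B}}   [B -> B B]
{{{{}{{{}}}BB}B}} ⇒ {{{{}{{{}}}{}B}B}}   [B -> { }]
{{{{}{{{}}}{}B}B}} ⇒ {{{{}{{{}}}{}{}}B}}   [B -> { }]
{{{{}{{{}}}{}{}}B}} ⇒ {{{{}{{{}}}{}{}}{}}}   [B -> { }]

B ⇒ {B} ⇒ {{B}} ⇒ {{BB}} ⇒ {{{B}B}} ⇒ {{{BB}B}} ⇒ {{{BBB}B}} ⇒ {{{{}BB}B}} ⇒ {{{{}{B}B}B}} ⇒ {{{{}{{B}}B}B}} ⇒ {{{{}{{{}}}B}B}} ⇒ {{{{}{{{}}}BB}B}} ⇒ {{{{}{{{}}}{}B}B}} ⇒ {{{{}{{{}}}{}{}}B}} ⇒ {{{{}{{{}}}{}{}}{}}}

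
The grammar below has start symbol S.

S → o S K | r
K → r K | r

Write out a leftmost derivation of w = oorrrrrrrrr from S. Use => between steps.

S => oSK   [S → o S K]
oSK => ooSKK   [S → o S K]
ooSKK => oorKK   [S → r]
oorKK => oorrKK   [K → r K]
oorrKK => oorrrKK   [K → r K]
oorrrKK => oorrrrK   [K → r]
oorrrrK => oorrrrrK   [K → r K]
oorrrrrK => oorrrrrrK   [K → r K]
oorrrrrrK => oorrrrrrrK   [K → r K]
oorrrrrrrK => oorrrrrrrrK   [K → r K]
oorrrrrrrrK => oorrrrrrrrr   [K → r]

S => oSK => ooSKK => oorKK => oorrKK => oorrrKK => oorrrrK => oorrrrrK => oorrrrrrK => oorrrrrrrK => oorrrrrrrrK => oorrrrrrrrr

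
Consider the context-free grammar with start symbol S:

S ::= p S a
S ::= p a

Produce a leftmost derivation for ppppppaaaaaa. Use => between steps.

S => pSa   [S ::= p S a]
pSa => ppSaa   [S ::= p S a]
ppSaa => pppSaaa   [S ::= p S a]
pppSaaa => ppppSaaaa   [S ::= p S a]
ppppSaaaa => pppppSaaaaa   [S ::= p S a]
pppppSaaaaa => ppppppaaaaaa   [S ::= p a]

S => pSa => ppSaa => pppSaaa => ppppSaaaa => pppppSaaaaa => ppppppaaaaaa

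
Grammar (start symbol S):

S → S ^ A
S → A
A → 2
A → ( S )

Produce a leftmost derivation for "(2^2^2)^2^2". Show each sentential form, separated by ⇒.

S ⇒ S^A ⇒ S^A^A ⇒ A^A^A ⇒ (S)^A^A ⇒ (S^A)^A^A ⇒ (S^A^A)^A^A ⇒ (A^A^A)^A^A ⇒ (2^A^A)^A^A ⇒ (2^2^A)^A^A ⇒ (2^2^2)^A^A ⇒ (2^2^2)^2^A ⇒ (2^2^2)^2^2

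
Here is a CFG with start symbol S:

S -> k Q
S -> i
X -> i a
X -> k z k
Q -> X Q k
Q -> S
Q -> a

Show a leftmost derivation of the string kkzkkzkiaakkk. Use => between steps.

S => kQ => kXQk => kkzkQk => kkzkXQkk => kkzkkzkQkk => kkzkkzkXQkkk => kkzkkzkiaQkkk => kkzkkzkiaakkk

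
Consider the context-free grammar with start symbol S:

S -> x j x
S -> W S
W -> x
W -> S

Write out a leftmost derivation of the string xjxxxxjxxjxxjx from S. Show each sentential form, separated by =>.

S => WS => SS => xjxS => xjxWS => xjxxS => xjxxWS => xjxxSS => xjxxWSS => xjxxSSS => xjxxWSSS => xjxxxSSS => xjxxxxjxSS => xjxxxxjxxjxS => xjxxxxjxxjxxjx

S => WS   [S -> W S]
WS => SS   [W -> S]
SS => xjxS   [S -> x j x]
xjxS => xjxWS   [S -> W S]
xjxWS => xjxxS   [W -> x]
xjxxS => xjxxWS   [S -> W S]
xjxxWS => xjxxSS   [W -> S]
xjxxSS => xjxxWSS   [S -> W S]
xjxxWSS => xjxxSSS   [W -> S]
xjxxSSS => xjxxWSSS   [S -> W S]
xjxxWSSS => xjxxxSSS   [W -> x]
xjxxxSSS => xjxxxxjxSS   [S -> x j x]
xjxxxxjxSS => xjxxxxjxxjxS   [S -> x j x]
xjxxxxjxxjxS => xjxxxxjxxjxxjx   [S -> x j x]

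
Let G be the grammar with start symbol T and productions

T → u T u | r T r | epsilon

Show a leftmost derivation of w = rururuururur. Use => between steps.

T=>rTr=>ruTur=>rurTrur=>ruruTurur=>rururTrurur=>rururuTururur=>rururuururur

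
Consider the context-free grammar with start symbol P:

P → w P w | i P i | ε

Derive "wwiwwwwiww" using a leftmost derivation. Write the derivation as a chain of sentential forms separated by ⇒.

P⇒wPw⇒wwPww⇒wwiPiww⇒wwiwPwiww⇒wwiwwPwwiww⇒wwiwwwwiww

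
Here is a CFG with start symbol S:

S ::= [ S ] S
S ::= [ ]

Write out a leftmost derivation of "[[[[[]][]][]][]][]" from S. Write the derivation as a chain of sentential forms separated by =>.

S => [S]S => [[S]S]S => [[[S]S]S]S => [[[[S]S]S]S]S => [[[[[]]S]S]S]S => [[[[[]][]]S]S]S => [[[[[]][]][]]S]S => [[[[[]][]][]][]]S => [[[[[]][]][]][]][]

S => [S]S   [S ::= [ S ] S]
[S]S => [[S]S]S   [S ::= [ S ] S]
[[S]S]S => [[[S]S]S]S   [S ::= [ S ] S]
[[[S]S]S]S => [[[[S]S]S]S]S   [S ::= [ S ] S]
[[[[S]S]S]S]S => [[[[[]]S]S]S]S   [S ::= [ ]]
[[[[[]]S]S]S]S => [[[[[]][]]S]S]S   [S ::= [ ]]
[[[[[]][]]S]S]S => [[[[[]][]][]]S]S   [S ::= [ ]]
[[[[[]][]][]]S]S => [[[[[]][]][]][]]S   [S ::= [ ]]
[[[[[]][]][]][]]S => [[[[[]][]][]][]][]   [S ::= [ ]]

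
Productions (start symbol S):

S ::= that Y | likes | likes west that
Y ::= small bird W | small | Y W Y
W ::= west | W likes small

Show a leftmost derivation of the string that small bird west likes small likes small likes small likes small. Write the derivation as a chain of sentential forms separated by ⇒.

S ⇒ that Y ⇒ that small bird W ⇒ that small bird W likes small ⇒ that small bird W likes small likes small ⇒ that small bird W likes small likes small likes small ⇒ that small bird W likes small likes small likes small likes small ⇒ that small bird west likes small likes small likes small likes small

S ⇒ that Y   [S ::= that Y]
that Y ⇒ that small bird W   [Y ::= small bird W]
that small bird W ⇒ that small bird W likes small   [W ::= W likes small]
that small bird W likes small ⇒ that small bird W likes small likes small   [W ::= W likes small]
that small bird W likes small likes small ⇒ that small bird W likes small likes small likes small   [W ::= W likes small]
that small bird W likes small likes small likes small ⇒ that small bird W likes small likes small likes small likes small   [W ::= W likes small]
that small bird W likes small likes small likes small likes small ⇒ that small bird west likes small likes small likes small likes small   [W ::= west]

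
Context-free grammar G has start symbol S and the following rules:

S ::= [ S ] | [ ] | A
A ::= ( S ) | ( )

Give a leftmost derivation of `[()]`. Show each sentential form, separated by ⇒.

S ⇒ [S] ⇒ [A] ⇒ [()]

S ⇒ [S]   [S ::= [ S ]]
[S] ⇒ [A]   [S ::= A]
[A] ⇒ [()]   [A ::= ( )]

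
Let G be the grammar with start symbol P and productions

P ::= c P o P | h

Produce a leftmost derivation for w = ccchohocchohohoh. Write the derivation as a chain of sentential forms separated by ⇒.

P⇒cPoP⇒ccPoPoP⇒cccPoPoPoP⇒ccchoPoPoP⇒ccchohoPoP⇒ccchohocPoPoP⇒ccchohoccPoPoPoP⇒ccchohocchoPoPoP⇒ccchohocchohoPoP⇒ccchohocchohohoP⇒ccchohocchohohoh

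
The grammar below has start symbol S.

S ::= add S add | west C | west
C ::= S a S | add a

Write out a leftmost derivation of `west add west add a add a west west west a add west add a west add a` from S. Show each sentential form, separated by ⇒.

S ⇒ west C ⇒ west S a S ⇒ west add S add a S ⇒ west add west C add a S ⇒ west add west add a add a S ⇒ west add west add a add a west C ⇒ west add west add a add a west S a S ⇒ west add west add a add a west west C a S ⇒ west add west add a add a west west S a S a S ⇒ west add west add a add a west west west a S a S ⇒ west add west add a add a west west west a add S add a S ⇒ west add west add a add a west west west a add west add a S ⇒ west add west add a add a west west west a add west add a west C ⇒ west add west add a add a west west west a add west add a west add a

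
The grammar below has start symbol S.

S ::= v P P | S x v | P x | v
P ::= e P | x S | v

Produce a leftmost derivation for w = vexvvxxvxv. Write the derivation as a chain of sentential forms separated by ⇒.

S ⇒ vPP   [S ::= v P P]
vPP ⇒ vePP   [P ::= e P]
vePP ⇒ vexSP   [P ::= x S]
vexSP ⇒ vexvPPP   [S ::= v P P]
vexvPPP ⇒ vexvvPP   [P ::= v]
vexvvPP ⇒ vexvvxSP   [P ::= x S]
vexvvxSP ⇒ vexvvxPxP   [S ::= P x]
vexvvxPxP ⇒ vexvvxxSxP   [P ::= x S]
vexvvxxSxP ⇒ vexvvxxvxP   [S ::= v]
vexvvxxvxP ⇒ vexvvxxvxv   [P ::= v]

S ⇒ vPP ⇒ vePP ⇒ vexSP ⇒ vexvPPP ⇒ vexvvPP ⇒ vexvvxSP ⇒ vexvvxPxP ⇒ vexvvxxSxP ⇒ vexvvxxvxP ⇒ vexvvxxvxv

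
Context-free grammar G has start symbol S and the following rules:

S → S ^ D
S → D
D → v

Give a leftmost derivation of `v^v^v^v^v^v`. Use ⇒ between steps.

S ⇒ S^D   [S → S ^ D]
S^D ⇒ S^D^D   [S → S ^ D]
S^D^D ⇒ S^D^D^D   [S → S ^ D]
S^D^D^D ⇒ S^D^D^D^D   [S → S ^ D]
S^D^D^D^D ⇒ S^D^D^D^D^D   [S → S ^ D]
S^D^D^D^D^D ⇒ D^D^D^D^D^D   [S → D]
D^D^D^D^D^D ⇒ v^D^D^D^D^D   [D → v]
v^D^D^D^D^D ⇒ v^v^D^D^D^D   [D → v]
v^v^D^D^D^D ⇒ v^v^v^D^D^D   [D → v]
v^v^v^D^D^D ⇒ v^v^v^v^D^D   [D → v]
v^v^v^v^D^D ⇒ v^v^v^v^v^D   [D → v]
v^v^v^v^v^D ⇒ v^v^v^v^v^v   [D → v]

S⇒S^D⇒S^D^D⇒S^D^D^D⇒S^D^D^D^D⇒S^D^D^D^D^D⇒D^D^D^D^D^D⇒v^D^D^D^D^D⇒v^v^D^D^D^D⇒v^v^v^D^D^D⇒v^v^v^v^D^D⇒v^v^v^v^v^D⇒v^v^v^v^v^v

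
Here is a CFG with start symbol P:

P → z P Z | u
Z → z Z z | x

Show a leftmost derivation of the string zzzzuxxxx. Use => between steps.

P => zPZ => zzPZZ => zzzPZZZ => zzzzPZZZZ => zzzzuZZZZ => zzzzuxZZZ => zzzzuxxZZ => zzzzuxxxZ => zzzzuxxxx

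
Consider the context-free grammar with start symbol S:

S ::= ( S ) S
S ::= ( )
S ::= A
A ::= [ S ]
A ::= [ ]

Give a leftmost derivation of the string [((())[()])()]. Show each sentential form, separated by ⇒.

S ⇒ A ⇒ [S] ⇒ [(S)S] ⇒ [((S)S)S] ⇒ [((())S)S] ⇒ [((())A)S] ⇒ [((())[S])S] ⇒ [((())[()])S] ⇒ [((())[()])()]

S ⇒ A   [S ::= A]
A ⇒ [S]   [A ::= [ S ]]
[S] ⇒ [(S)S]   [S ::= ( S ) S]
[(S)S] ⇒ [((S)S)S]   [S ::= ( S ) S]
[((S)S)S] ⇒ [((())S)S]   [S ::= ( )]
[((())S)S] ⇒ [((())A)S]   [S ::= A]
[((())A)S] ⇒ [((())[S])S]   [A ::= [ S ]]
[((())[S])S] ⇒ [((())[()])S]   [S ::= ( )]
[((())[()])S] ⇒ [((())[()])()]   [S ::= ( )]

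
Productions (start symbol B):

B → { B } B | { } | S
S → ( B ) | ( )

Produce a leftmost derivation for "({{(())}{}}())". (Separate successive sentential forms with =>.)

B => S => (B) => ({B}B) => ({{B}B}B) => ({{S}B}B) => ({{(B)}B}B) => ({{(S)}B}B) => ({{(())}B}B) => ({{(())}{}}B) => ({{(())}{}}S) => ({{(())}{}}())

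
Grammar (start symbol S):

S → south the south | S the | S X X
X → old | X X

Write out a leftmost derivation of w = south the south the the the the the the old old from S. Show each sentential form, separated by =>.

S => S X X   [S → S X X]
S X X => S the X X   [S → S the]
S the X X => S the the X X   [S → S the]
S the the X X => S the the the X X   [S → S the]
S the the the X X => S the the the the X X   [S → S the]
S the the the the X X => S the the the the the X X   [S → S the]
S the the the the the X X => S the the the the the the X X   [S → S the]
S the the the the the the X X => south the south the the the the the the X X   [S → south the south]
south the south the the the the the the X X => south the south the the the the the the old X   [X → old]
south the south the the the the the the old X => south the south the the the the the the old old   [X → old]

S => S X X => S the X X => S the the X X => S the the the X X => S the the the the X X => S the the the the the X X => S the the the the the the X X => south the south the the the the the the X X => south the south the the the the the the old X => south the south the the the the the the old old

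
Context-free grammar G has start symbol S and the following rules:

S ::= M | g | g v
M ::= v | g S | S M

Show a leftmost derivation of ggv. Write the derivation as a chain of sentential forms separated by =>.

S => M => SM => MM => gSM => ggM => ggv

S => M   [S ::= M]
M => SM   [M ::= S M]
SM => MM   [S ::= M]
MM => gSM   [M ::= g S]
gSM => ggM   [S ::= g]
ggM => ggv   [M ::= v]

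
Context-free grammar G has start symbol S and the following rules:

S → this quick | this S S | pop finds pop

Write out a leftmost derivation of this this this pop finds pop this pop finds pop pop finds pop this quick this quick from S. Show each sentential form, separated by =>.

S => this S S   [S → this S S]
this S S => this this S S S   [S → this S S]
this this S S S => this this this S S S S   [S → this S S]
this this this S S S S => this this this pop finds pop S S S   [S → pop finds pop]
this this this pop finds pop S S S => this this this pop finds pop this S S S S   [S → this S S]
this this this pop finds pop this S S S S => this this this pop finds pop this pop finds pop S S S   [S → pop finds pop]
this this this pop finds pop this pop finds pop S S S => this this this pop finds pop this pop finds pop pop finds pop S S   [S → pop finds pop]
this this this pop finds pop this pop finds pop pop finds pop S S => this this this pop finds pop this pop finds pop pop finds pop this quick S   [S → this quick]
this this this pop finds pop this pop finds pop pop finds pop this quick S => this this this pop finds pop this pop finds pop pop finds pop this quick this quick   [S → this quick]

S => this S S => this this S S S => this this this S S S S => this this this pop finds pop S S S => this this this pop finds pop this S S S S => this this this pop finds pop this pop finds pop S S S => this this this pop finds pop this pop finds pop pop finds pop S S => this this this pop finds pop this pop finds pop pop finds pop this quick S => this this this pop finds pop this pop finds pop pop finds pop this quick this quick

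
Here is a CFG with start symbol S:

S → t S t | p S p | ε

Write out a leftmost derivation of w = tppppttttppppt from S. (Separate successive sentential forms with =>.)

S=>tSt=>tpSpt=>tppSppt=>tpppSpppt=>tppppSppppt=>tpppptStppppt=>tppppttSttppppt=>tppppttttppppt

S => tSt   [S → t S t]
tSt => tpSpt   [S → p S p]
tpSpt => tppSppt   [S → p S p]
tppSppt => tpppSpppt   [S → p S p]
tpppSpppt => tppppSppppt   [S → p S p]
tppppSppppt => tpppptStppppt   [S → t S t]
tpppptStppppt => tppppttSttppppt   [S → t S t]
tppppttSttppppt => tppppttttppppt   [S → ε]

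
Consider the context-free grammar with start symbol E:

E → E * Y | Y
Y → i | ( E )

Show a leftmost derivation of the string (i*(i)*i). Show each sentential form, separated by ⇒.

E ⇒ Y ⇒ (E) ⇒ (E*Y) ⇒ (E*Y*Y) ⇒ (Y*Y*Y) ⇒ (i*Y*Y) ⇒ (i*(E)*Y) ⇒ (i*(Y)*Y) ⇒ (i*(i)*Y) ⇒ (i*(i)*i)

E ⇒ Y   [E → Y]
Y ⇒ (E)   [Y → ( E )]
(E) ⇒ (E*Y)   [E → E * Y]
(E*Y) ⇒ (E*Y*Y)   [E → E * Y]
(E*Y*Y) ⇒ (Y*Y*Y)   [E → Y]
(Y*Y*Y) ⇒ (i*Y*Y)   [Y → i]
(i*Y*Y) ⇒ (i*(E)*Y)   [Y → ( E )]
(i*(E)*Y) ⇒ (i*(Y)*Y)   [E → Y]
(i*(Y)*Y) ⇒ (i*(i)*Y)   [Y → i]
(i*(i)*Y) ⇒ (i*(i)*i)   [Y → i]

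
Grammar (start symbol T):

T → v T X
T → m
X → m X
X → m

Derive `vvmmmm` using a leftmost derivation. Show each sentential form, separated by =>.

T => vTX   [T → v T X]
vTX => vvTXX   [T → v T X]
vvTXX => vvmXX   [T → m]
vvmXX => vvmmX   [X → m]
vvmmX => vvmmmX   [X → m X]
vvmmmX => vvmmmm   [X → m]

T => vTX => vvTXX => vvmXX => vvmmX => vvmmmX => vvmmmm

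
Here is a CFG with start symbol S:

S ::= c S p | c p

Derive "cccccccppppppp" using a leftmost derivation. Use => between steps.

S => cSp => ccSpp => cccSppp => ccccSpppp => cccccSppppp => ccccccSpppppp => cccccccppppppp

S => cSp   [S ::= c S p]
cSp => ccSpp   [S ::= c S p]
ccSpp => cccSppp   [S ::= c S p]
cccSppp => ccccSpppp   [S ::= c S p]
ccccSpppp => cccccSppppp   [S ::= c S p]
cccccSppppp => ccccccSpppppp   [S ::= c S p]
ccccccSpppppp => cccccccppppppp   [S ::= c p]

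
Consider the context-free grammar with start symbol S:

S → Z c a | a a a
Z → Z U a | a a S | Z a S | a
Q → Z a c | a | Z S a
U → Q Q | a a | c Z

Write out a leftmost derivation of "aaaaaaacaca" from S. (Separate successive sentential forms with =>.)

S => Zca => aaSca => aaZcaca => aaaaScaca => aaaaaaacaca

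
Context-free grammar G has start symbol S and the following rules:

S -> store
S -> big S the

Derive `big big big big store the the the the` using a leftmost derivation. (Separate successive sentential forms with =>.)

S => big S the   [S -> big S the]
big S the => big big S the the   [S -> big S the]
big big S the the => big big big S the the the   [S -> big S the]
big big big S the the the => big big big big S the the the the   [S -> big S the]
big big big big S the the the the => big big big big store the the the the   [S -> store]

S => big S the => big big S the the => big big big S the the the => big big big big S the the the the => big big big big store the the the the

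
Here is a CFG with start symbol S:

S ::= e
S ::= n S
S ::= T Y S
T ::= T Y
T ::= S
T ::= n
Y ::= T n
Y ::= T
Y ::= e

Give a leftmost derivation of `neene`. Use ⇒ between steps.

S ⇒ TYS ⇒ TYYS ⇒ nYYS ⇒ neYS ⇒ neeS ⇒ neenS ⇒ neene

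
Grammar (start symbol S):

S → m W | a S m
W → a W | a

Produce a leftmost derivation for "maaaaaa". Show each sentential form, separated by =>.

S => mW   [S → m W]
mW => maW   [W → a W]
maW => maaW   [W → a W]
maaW => maaaW   [W → a W]
maaaW => maaaaW   [W → a W]
maaaaW => maaaaaW   [W → a W]
maaaaaW => maaaaaa   [W → a]

S => mW => maW => maaW => maaaW => maaaaW => maaaaaW => maaaaaa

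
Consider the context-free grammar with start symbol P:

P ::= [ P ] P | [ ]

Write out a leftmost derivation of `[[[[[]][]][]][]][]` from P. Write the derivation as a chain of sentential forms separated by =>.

P => [P]P => [[P]P]P => [[[P]P]P]P => [[[[P]P]P]P]P => [[[[[]]P]P]P]P => [[[[[]][]]P]P]P => [[[[[]][]][]]P]P => [[[[[]][]][]][]]P => [[[[[]][]][]][]][]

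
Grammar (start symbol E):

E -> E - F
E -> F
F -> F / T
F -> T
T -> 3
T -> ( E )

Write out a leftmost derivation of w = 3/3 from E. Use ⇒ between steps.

E ⇒ F   [E -> F]
F ⇒ F/T   [F -> F / T]
F/T ⇒ T/T   [F -> T]
T/T ⇒ 3/T   [T -> 3]
3/T ⇒ 3/3   [T -> 3]

E ⇒ F ⇒ F/T ⇒ T/T ⇒ 3/T ⇒ 3/3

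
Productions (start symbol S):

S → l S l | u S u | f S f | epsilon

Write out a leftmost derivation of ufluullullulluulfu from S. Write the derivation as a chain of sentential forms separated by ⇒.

S ⇒ uSu ⇒ ufSfu ⇒ uflSlfu ⇒ ufluSulfu ⇒ ufluuSuulfu ⇒ ufluulSluulfu ⇒ ufluullSlluulfu ⇒ ufluulluSulluulfu ⇒ ufluullulSlulluulfu ⇒ ufluullullulluulfu

S ⇒ uSu   [S → u S u]
uSu ⇒ ufSfu   [S → f S f]
ufSfu ⇒ uflSlfu   [S → l S l]
uflSlfu ⇒ ufluSulfu   [S → u S u]
ufluSulfu ⇒ ufluuSuulfu   [S → u S u]
ufluuSuulfu ⇒ ufluulSluulfu   [S → l S l]
ufluulSluulfu ⇒ ufluullSlluulfu   [S → l S l]
ufluullSlluulfu ⇒ ufluulluSulluulfu   [S → u S u]
ufluulluSulluulfu ⇒ ufluullulSlulluulfu   [S → l S l]
ufluullulSlulluulfu ⇒ ufluullullulluulfu   [S → epsilon]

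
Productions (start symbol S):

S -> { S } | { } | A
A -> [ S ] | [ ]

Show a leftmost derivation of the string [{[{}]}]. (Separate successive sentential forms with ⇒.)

S⇒A⇒[S]⇒[{S}]⇒[{A}]⇒[{[S]}]⇒[{[{}]}]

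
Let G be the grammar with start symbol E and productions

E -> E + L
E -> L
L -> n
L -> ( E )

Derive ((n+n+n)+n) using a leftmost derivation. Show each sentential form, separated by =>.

E => L => (E) => (E+L) => (L+L) => ((E)+L) => ((E+L)+L) => ((E+L+L)+L) => ((L+L+L)+L) => ((n+L+L)+L) => ((n+n+L)+L) => ((n+n+n)+L) => ((n+n+n)+n)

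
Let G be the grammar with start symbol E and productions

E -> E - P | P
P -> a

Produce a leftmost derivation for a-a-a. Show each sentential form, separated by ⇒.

E ⇒ E-P ⇒ E-P-P ⇒ P-P-P ⇒ a-P-P ⇒ a-a-P ⇒ a-a-a

E ⇒ E-P   [E -> E - P]
E-P ⇒ E-P-P   [E -> E - P]
E-P-P ⇒ P-P-P   [E -> P]
P-P-P ⇒ a-P-P   [P -> a]
a-P-P ⇒ a-a-P   [P -> a]
a-a-P ⇒ a-a-a   [P -> a]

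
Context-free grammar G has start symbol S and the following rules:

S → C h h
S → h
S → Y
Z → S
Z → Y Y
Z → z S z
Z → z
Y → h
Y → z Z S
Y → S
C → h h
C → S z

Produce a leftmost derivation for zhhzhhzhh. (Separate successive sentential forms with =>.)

S => Chh => Szhh => Chhzhh => Szhhzhh => Yzhhzhh => zZSzhhzhh => zSSzhhzhh => zhSzhhzhh => zhhzhhzhh

S => Chh   [S → C h h]
Chh => Szhh   [C → S z]
Szhh => Chhzhh   [S → C h h]
Chhzhh => Szhhzhh   [C → S z]
Szhhzhh => Yzhhzhh   [S → Y]
Yzhhzhh => zZSzhhzhh   [Y → z Z S]
zZSzhhzhh => zSSzhhzhh   [Z → S]
zSSzhhzhh => zhSzhhzhh   [S → h]
zhSzhhzhh => zhhzhhzhh   [S → h]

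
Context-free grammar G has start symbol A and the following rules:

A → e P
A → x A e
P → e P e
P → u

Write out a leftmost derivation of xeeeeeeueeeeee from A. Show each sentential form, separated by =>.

A => xAe => xePe => xeePee => xeeePeee => xeeeePeeee => xeeeeePeeeee => xeeeeeePeeeeee => xeeeeeeueeeeee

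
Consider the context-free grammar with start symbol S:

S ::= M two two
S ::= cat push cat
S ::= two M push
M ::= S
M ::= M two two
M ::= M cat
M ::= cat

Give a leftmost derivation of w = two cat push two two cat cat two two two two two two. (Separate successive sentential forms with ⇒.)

S ⇒ M two two ⇒ M two two two two ⇒ S two two two two ⇒ M two two two two two two ⇒ M cat two two two two two two ⇒ M cat cat two two two two two two ⇒ M two two cat cat two two two two two two ⇒ S two two cat cat two two two two two two ⇒ two M push two two cat cat two two two two two two ⇒ two cat push two two cat cat two two two two two two

S ⇒ M two two   [S ::= M two two]
M two two ⇒ M two two two two   [M ::= M two two]
M two two two two ⇒ S two two two two   [M ::= S]
S two two two two ⇒ M two two two two two two   [S ::= M two two]
M two two two two two two ⇒ M cat two two two two two two   [M ::= M cat]
M cat two two two two two two ⇒ M cat cat two two two two two two   [M ::= M cat]
M cat cat two two two two two two ⇒ M two two cat cat two two two two two two   [M ::= M two two]
M two two cat cat two two two two two two ⇒ S two two cat cat two two two two two two   [M ::= S]
S two two cat cat two two two two two two ⇒ two M push two two cat cat two two two two two two   [S ::= two M push]
two M push two two cat cat two two two two two two ⇒ two cat push two two cat cat two two two two two two   [M ::= cat]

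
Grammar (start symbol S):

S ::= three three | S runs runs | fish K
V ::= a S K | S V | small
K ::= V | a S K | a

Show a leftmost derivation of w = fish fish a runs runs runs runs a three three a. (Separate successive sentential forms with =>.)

S => fish K => fish V => fish S V => fish S runs runs V => fish S runs runs runs runs V => fish fish K runs runs runs runs V => fish fish a runs runs runs runs V => fish fish a runs runs runs runs a S K => fish fish a runs runs runs runs a three three K => fish fish a runs runs runs runs a three three a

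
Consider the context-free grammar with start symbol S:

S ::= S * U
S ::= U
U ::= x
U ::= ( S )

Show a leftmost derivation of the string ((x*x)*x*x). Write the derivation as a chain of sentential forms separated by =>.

S => U => (S) => (S*U) => (S*U*U) => (U*U*U) => ((S)*U*U) => ((S*U)*U*U) => ((U*U)*U*U) => ((x*U)*U*U) => ((x*x)*U*U) => ((x*x)*x*U) => ((x*x)*x*x)

S => U   [S ::= U]
U => (S)   [U ::= ( S )]
(S) => (S*U)   [S ::= S * U]
(S*U) => (S*U*U)   [S ::= S * U]
(S*U*U) => (U*U*U)   [S ::= U]
(U*U*U) => ((S)*U*U)   [U ::= ( S )]
((S)*U*U) => ((S*U)*U*U)   [S ::= S * U]
((S*U)*U*U) => ((U*U)*U*U)   [S ::= U]
((U*U)*U*U) => ((x*U)*U*U)   [U ::= x]
((x*U)*U*U) => ((x*x)*U*U)   [U ::= x]
((x*x)*U*U) => ((x*x)*x*U)   [U ::= x]
((x*x)*x*U) => ((x*x)*x*x)   [U ::= x]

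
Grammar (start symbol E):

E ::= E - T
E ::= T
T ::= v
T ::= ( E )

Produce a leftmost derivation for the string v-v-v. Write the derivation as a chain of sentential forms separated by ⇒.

E⇒E-T⇒E-T-T⇒T-T-T⇒v-T-T⇒v-v-T⇒v-v-v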